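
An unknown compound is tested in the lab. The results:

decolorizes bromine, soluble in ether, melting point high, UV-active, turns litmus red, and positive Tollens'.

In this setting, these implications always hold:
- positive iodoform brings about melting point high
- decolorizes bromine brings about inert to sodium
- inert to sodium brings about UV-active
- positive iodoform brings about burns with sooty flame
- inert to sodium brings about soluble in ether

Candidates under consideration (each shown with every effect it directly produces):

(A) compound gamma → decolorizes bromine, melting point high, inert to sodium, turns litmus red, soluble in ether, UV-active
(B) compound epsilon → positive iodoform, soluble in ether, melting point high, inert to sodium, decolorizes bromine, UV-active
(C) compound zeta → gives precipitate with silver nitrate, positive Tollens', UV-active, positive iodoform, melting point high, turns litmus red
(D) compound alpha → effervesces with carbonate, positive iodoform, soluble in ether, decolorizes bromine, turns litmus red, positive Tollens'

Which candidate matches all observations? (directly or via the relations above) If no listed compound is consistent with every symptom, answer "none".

D

Checking each candidate against the observations:
(A) compound gamma — decolorizes bromine +; soluble in ether +; melting point high +; UV-active +; turns litmus red +; positive Tollens' -
(B) compound epsilon — decolorizes bromine +; soluble in ether +; melting point high +; UV-active +; turns litmus red -; positive Tollens' -
(C) compound zeta — does not account for decolorizes bromine, soluble in ether
(D) compound alpha — accounts for every observation (melting point high through positive iodoform → melting point high)
Only (D) is consistent with every observation.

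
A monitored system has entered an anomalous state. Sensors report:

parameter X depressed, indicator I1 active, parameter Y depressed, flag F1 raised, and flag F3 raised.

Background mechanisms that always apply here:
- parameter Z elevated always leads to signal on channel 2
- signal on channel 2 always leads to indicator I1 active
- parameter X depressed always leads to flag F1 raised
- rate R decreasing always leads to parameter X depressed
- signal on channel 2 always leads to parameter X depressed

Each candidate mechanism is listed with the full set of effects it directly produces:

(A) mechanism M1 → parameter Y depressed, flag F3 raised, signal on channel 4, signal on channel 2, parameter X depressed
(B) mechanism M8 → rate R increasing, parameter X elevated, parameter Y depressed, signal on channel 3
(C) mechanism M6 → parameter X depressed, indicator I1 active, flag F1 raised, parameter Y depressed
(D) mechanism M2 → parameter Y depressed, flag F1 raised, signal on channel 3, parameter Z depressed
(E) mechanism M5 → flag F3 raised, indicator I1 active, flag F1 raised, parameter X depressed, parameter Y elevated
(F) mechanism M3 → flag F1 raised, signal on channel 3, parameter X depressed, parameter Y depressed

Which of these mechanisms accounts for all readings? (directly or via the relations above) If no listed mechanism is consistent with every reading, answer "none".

For each candidate, compare predicted effects to what was observed:
(A) mechanism M1 — accounts for every observation (indicator I1 active through signal on channel 2 → indicator I1 active)
(B) mechanism M8 — fails on parameter X depressed, indicator I1 active, flag F1 raised, flag F3 raised (predicts parameter X elevated, not parameter X depressed)
(C) mechanism M6 — parameter X depressed +; indicator I1 active +; parameter Y depressed +; flag F1 raised +; flag F3 raised -
(D) mechanism M2 — parameter X depressed -; indicator I1 active -; parameter Y depressed +; flag F1 raised +; flag F3 raised -
(E) mechanism M5 — parameter X depressed +; indicator I1 active +; parameter Y depressed -; flag F1 raised +; flag F3 raised +
(F) mechanism M3 — does not account for indicator I1 active, flag F3 raised
Only (A) is consistent with every observation.

A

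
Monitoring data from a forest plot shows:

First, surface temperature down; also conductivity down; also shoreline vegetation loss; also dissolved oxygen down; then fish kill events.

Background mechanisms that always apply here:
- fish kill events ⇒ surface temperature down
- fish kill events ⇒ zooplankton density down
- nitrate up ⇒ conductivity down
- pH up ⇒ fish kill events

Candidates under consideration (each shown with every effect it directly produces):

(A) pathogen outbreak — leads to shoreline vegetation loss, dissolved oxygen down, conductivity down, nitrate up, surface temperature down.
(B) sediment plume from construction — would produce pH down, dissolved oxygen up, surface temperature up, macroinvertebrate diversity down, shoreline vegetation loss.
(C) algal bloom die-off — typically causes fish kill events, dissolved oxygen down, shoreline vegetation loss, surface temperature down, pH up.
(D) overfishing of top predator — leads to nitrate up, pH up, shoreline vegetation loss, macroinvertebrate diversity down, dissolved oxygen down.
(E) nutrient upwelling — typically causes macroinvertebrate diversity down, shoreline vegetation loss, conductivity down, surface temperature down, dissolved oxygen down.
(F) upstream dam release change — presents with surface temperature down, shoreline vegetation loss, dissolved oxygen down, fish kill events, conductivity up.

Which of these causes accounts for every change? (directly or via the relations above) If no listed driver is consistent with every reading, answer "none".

D

Checking each candidate against the observations:
(A) pathogen outbreak — does not account for fish kill events
(B) sediment plume from construction — surface temperature down miss; conductivity down miss; shoreline vegetation loss match; dissolved oxygen down miss; fish kill events miss
(C) algal bloom die-off — surface temperature down match; conductivity down miss; shoreline vegetation loss match; dissolved oxygen down match; fish kill events match
(D) overfishing of top predator — accounts for every observation (surface temperature down through pH up → fish kill events → surface temperature down)
(E) nutrient upwelling — does not account for fish kill events
(F) upstream dam release change — surface temperature down match; conductivity down miss; shoreline vegetation loss match; dissolved oxygen down match; fish kill events match
Only (D) is consistent with every observation.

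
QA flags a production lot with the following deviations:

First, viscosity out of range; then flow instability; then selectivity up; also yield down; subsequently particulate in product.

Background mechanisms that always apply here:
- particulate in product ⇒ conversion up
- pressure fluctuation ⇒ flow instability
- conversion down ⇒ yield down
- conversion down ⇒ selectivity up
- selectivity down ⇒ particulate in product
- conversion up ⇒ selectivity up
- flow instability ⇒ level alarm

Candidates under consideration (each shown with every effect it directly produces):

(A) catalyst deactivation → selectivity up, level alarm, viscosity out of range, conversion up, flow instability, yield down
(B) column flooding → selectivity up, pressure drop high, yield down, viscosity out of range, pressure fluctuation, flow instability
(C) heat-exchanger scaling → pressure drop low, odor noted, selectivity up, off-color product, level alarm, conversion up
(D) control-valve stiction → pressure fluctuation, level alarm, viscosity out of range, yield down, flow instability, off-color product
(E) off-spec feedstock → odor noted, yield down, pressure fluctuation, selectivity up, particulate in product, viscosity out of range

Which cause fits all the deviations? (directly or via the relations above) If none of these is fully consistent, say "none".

E

For each candidate, compare predicted effects to what was observed:
(A) catalyst deactivation — does not account for particulate in product
(B) column flooding — does not account for particulate in product
(C) heat-exchanger scaling — does not account for viscosity out of range, flow instability, yield down, particulate in product
(D) control-valve stiction — does not account for selectivity up, particulate in product
(E) off-spec feedstock — accounts for every observation (flow instability through pressure fluctuation → flow instability)
(E) alone accounts for all the evidence.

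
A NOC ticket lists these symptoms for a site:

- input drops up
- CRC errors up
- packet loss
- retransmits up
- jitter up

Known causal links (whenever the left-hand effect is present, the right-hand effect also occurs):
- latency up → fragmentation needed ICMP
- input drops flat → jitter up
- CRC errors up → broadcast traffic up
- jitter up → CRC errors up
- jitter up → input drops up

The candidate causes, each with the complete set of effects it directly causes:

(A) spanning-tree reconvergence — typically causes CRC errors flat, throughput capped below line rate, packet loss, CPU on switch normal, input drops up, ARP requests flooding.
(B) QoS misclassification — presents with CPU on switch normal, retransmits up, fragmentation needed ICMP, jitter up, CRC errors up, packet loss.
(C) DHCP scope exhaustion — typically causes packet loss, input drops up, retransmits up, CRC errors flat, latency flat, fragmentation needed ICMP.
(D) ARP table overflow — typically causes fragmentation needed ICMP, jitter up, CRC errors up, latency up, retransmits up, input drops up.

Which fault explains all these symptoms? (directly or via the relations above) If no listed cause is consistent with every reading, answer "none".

Per-candidate check:
(A) spanning-tree reconvergence — input drops up ✓; CRC errors up ✗; packet loss ✓; retransmits up ✗; jitter up ✗
(B) QoS misclassification — input drops up ✓ (by jitter up → input drops up); CRC errors up ✓; packet loss ✓; retransmits up ✓; jitter up ✓
(C) DHCP scope exhaustion — input drops up ✓; CRC errors up ✗; packet loss ✓; retransmits up ✓; jitter up ✗
(D) ARP table overflow — does not account for packet loss
(B) alone accounts for all the evidence.

B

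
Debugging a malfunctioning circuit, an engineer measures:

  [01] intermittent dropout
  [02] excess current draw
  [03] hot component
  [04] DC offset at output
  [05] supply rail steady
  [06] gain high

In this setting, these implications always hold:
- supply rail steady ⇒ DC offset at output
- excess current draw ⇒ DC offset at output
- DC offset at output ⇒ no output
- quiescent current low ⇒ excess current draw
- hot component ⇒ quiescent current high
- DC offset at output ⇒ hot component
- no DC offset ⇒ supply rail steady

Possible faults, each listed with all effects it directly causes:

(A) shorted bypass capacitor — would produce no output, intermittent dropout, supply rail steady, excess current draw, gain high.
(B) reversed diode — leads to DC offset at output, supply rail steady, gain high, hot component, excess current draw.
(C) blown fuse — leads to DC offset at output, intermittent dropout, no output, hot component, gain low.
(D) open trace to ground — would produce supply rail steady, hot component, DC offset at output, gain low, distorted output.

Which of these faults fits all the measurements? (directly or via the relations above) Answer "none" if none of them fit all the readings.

Checking each candidate against the observations:
(A) shorted bypass capacitor — accounts for every observation (hot component via supply rail steady → DC offset at output → hot component)
(B) reversed diode — intermittent dropout -; excess current draw +; hot component +; DC offset at output +; supply rail steady +; gain high +
(C) blown fuse — fails on excess current draw, supply rail steady, gain high (predicts gain low, not gain high)
(D) open trace to ground — fails on intermittent dropout, excess current draw, gain high (predicts gain low, not gain high)
Only (A) is consistent with every observation.

A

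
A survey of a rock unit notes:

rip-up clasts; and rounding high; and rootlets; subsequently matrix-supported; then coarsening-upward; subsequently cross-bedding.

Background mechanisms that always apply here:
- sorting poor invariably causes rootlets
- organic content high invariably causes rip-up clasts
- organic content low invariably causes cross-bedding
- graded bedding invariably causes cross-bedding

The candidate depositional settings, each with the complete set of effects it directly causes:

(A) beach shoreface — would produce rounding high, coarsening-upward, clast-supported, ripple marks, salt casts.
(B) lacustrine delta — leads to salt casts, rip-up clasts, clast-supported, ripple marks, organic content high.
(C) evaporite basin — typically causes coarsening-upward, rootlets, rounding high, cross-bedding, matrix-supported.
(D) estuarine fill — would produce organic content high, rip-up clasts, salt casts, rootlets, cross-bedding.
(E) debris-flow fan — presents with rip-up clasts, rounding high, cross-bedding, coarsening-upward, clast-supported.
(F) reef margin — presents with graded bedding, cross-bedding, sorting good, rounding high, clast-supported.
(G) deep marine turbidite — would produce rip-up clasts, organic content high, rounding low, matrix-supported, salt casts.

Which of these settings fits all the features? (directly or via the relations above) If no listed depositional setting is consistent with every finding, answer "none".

none

Checking each candidate against the observations:
(A) beach shoreface — fails on rip-up clasts, rootlets, matrix-supported, cross-bedding (predicts clast-supported, not matrix-supported)
(B) lacustrine delta — rip-up clasts +; rounding high -; rootlets -; matrix-supported -; coarsening-upward -; cross-bedding -
(C) evaporite basin — does not account for rip-up clasts
(D) estuarine fill — rip-up clasts +; rounding high -; rootlets +; matrix-supported -; coarsening-upward -; cross-bedding +
(E) debris-flow fan — fails on rootlets, matrix-supported (predicts clast-supported, not matrix-supported)
(F) reef margin — fails on rip-up clasts, rootlets, matrix-supported, coarsening-upward (predicts clast-supported, not matrix-supported)
(G) deep marine turbidite — fails on rounding high, rootlets, coarsening-upward, cross-bedding (predicts rounding low, not rounding high)
None of the listed candidates fits everything.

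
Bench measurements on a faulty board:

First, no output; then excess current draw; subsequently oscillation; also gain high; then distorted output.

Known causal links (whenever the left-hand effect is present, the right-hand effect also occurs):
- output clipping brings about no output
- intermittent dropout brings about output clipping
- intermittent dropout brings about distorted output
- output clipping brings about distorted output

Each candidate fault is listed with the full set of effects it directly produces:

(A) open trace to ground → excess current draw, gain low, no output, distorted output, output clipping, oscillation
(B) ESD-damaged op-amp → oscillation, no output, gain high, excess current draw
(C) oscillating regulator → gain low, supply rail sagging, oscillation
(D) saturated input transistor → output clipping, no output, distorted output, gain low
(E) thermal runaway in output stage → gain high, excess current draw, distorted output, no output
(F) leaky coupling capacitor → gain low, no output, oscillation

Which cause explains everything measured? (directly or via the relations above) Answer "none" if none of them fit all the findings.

Testing each hypothesis:
(A) open trace to ground — fails on gain high (predicts gain low, not gain high)
(B) ESD-damaged op-amp — no output +; excess current draw +; oscillation +; gain high +; distorted output -
(C) oscillating regulator — fails on no output, excess current draw, gain high, distorted output (predicts gain low, not gain high)
(D) saturated input transistor — no output +; excess current draw -; oscillation -; gain high -; distorted output +
(E) thermal runaway in output stage — does not account for oscillation
(F) leaky coupling capacitor — no output +; excess current draw -; oscillation +; gain high -; distorted output -
Every candidate fails on at least one observation.

none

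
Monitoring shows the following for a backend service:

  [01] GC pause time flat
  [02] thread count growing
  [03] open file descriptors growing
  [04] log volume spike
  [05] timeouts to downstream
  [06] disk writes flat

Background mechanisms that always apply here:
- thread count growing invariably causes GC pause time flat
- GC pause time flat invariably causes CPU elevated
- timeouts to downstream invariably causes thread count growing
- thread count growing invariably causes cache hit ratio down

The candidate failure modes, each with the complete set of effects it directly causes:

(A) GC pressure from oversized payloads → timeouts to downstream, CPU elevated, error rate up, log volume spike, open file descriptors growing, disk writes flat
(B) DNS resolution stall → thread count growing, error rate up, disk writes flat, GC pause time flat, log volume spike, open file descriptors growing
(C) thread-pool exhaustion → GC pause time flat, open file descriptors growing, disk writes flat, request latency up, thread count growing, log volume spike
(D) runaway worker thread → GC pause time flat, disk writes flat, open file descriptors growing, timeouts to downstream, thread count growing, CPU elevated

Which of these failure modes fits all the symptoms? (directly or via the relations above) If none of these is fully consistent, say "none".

Per-candidate check:
(A) GC pressure from oversized payloads — GC pause time flat yes (through timeouts to downstream → thread count growing → GC pause time flat); thread count growing yes (through timeouts to downstream → thread count growing); open file descriptors growing yes; log volume spike yes; timeouts to downstream yes; disk writes flat yes
(B) DNS resolution stall — does not account for timeouts to downstream
(C) thread-pool exhaustion — does not account for timeouts to downstream
(D) runaway worker thread — does not account for log volume spike
(A) alone accounts for all the evidence.

A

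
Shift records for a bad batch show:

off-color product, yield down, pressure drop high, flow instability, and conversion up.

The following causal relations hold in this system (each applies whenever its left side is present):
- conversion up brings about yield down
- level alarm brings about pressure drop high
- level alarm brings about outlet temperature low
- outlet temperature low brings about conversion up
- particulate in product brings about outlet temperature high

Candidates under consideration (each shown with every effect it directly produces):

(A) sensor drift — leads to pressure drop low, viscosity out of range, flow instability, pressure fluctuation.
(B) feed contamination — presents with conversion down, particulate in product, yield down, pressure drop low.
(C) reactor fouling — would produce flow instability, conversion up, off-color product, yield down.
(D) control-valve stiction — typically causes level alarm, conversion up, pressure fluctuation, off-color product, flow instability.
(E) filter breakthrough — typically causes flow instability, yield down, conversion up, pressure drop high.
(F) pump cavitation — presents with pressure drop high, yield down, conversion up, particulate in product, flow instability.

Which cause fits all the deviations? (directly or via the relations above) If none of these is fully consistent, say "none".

Testing each hypothesis:
(A) sensor drift — off-color product -; yield down -; pressure drop high -; flow instability +; conversion up -
(B) feed contamination — fails on off-color product, pressure drop high, flow instability, conversion up (predicts pressure drop low, not pressure drop high; predicts conversion down, not conversion up)
(C) reactor fouling — off-color product +; yield down +; pressure drop high -; flow instability +; conversion up +
(D) control-valve stiction — accounts for every observation (yield down via conversion up → yield down)
(E) filter breakthrough — does not account for off-color product
(F) pump cavitation — off-color product -; yield down +; pressure drop high +; flow instability +; conversion up +
(D) alone accounts for all the evidence.

D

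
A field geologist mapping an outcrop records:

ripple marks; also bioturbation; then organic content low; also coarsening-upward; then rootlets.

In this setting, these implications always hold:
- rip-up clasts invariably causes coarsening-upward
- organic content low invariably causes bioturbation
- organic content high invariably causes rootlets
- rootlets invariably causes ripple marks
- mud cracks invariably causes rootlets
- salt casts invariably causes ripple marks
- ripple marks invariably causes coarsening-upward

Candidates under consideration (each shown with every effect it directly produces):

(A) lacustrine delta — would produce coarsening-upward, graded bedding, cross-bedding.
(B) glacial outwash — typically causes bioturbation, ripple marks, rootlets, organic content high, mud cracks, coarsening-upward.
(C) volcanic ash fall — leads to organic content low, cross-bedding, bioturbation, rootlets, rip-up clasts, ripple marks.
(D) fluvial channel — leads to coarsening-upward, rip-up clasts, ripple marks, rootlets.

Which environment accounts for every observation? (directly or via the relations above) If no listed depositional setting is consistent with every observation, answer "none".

For each candidate, compare predicted effects to what was observed:
(A) lacustrine delta — does not account for ripple marks, bioturbation, organic content low, rootlets
(B) glacial outwash — ripple marks ✓; bioturbation ✓; organic content low ✗; coarsening-upward ✓; rootlets ✓
(C) volcanic ash fall — accounts for every observation (coarsening-upward by rip-up clasts → coarsening-upward)
(D) fluvial channel — ripple marks ✓; bioturbation ✗; organic content low ✗; coarsening-upward ✓; rootlets ✓
(C) alone accounts for all the evidence.

C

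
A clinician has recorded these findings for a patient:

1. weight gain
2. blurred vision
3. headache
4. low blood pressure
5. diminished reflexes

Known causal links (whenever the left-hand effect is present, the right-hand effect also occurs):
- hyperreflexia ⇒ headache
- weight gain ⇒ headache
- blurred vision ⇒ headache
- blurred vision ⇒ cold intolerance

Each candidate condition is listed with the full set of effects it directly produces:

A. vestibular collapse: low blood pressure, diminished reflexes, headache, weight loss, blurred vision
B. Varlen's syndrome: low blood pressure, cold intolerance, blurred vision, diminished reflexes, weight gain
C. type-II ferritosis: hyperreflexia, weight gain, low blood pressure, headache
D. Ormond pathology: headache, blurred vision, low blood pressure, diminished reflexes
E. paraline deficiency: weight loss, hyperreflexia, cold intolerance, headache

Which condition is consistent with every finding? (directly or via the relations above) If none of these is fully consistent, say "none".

B

Testing each hypothesis:
(A) vestibular collapse — weight gain -; blurred vision +; headache +; low blood pressure +; diminished reflexes +
(B) Varlen's syndrome — weight gain +; blurred vision +; headache + (via blurred vision → headache); low blood pressure +; diminished reflexes +
(C) type-II ferritosis — fails on blurred vision, diminished reflexes (predicts hyperreflexia, not diminished reflexes)
(D) Ormond pathology — weight gain -; blurred vision +; headache +; low blood pressure +; diminished reflexes +
(E) paraline deficiency — fails on weight gain, blurred vision, low blood pressure, diminished reflexes (predicts weight loss, not weight gain; predicts hyperreflexia, not diminished reflexes)
(B) alone accounts for all the evidence.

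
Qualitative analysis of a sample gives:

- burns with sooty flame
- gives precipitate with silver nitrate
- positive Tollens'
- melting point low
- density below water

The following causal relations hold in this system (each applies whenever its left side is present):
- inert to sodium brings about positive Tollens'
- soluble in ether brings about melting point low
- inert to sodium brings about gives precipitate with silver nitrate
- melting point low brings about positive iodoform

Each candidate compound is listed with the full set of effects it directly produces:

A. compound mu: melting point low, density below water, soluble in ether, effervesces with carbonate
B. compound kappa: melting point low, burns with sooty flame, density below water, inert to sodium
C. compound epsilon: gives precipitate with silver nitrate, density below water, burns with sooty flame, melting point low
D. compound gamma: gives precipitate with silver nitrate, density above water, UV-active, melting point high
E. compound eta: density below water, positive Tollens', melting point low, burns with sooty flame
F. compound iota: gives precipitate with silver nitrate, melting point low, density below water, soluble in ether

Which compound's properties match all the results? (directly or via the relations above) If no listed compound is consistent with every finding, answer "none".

B

Testing each hypothesis:
(A) compound mu — does not account for burns with sooty flame, gives precipitate with silver nitrate, positive Tollens'
(B) compound kappa — accounts for every observation (gives precipitate with silver nitrate through inert to sodium → gives precipitate with silver nitrate)
(C) compound epsilon — burns with sooty flame +; gives precipitate with silver nitrate +; positive Tollens' -; melting point low +; density below water +
(D) compound gamma — fails on burns with sooty flame, positive Tollens', melting point low, density below water (predicts melting point high, not melting point low; predicts density above water, not density below water)
(E) compound eta — does not account for gives precipitate with silver nitrate
(F) compound iota — burns with sooty flame -; gives precipitate with silver nitrate +; positive Tollens' -; melting point low +; density below water +
(B) alone accounts for all the evidence.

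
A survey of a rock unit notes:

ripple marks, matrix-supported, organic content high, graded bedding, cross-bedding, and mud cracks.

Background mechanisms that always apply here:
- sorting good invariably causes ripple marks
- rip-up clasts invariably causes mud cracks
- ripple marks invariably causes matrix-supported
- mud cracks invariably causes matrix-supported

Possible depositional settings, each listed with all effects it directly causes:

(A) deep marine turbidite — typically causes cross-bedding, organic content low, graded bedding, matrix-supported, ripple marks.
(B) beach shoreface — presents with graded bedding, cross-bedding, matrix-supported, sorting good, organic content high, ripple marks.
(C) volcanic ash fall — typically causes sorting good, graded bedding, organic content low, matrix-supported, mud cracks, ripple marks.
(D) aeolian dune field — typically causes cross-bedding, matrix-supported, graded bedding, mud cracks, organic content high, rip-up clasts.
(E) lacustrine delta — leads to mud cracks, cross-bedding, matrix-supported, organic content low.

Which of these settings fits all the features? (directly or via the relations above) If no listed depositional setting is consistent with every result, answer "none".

Per-candidate check:
(A) deep marine turbidite — ripple marks +; matrix-supported +; organic content high -; graded bedding +; cross-bedding +; mud cracks -
(B) beach shoreface — does not account for mud cracks
(C) volcanic ash fall — ripple marks +; matrix-supported +; organic content high -; graded bedding +; cross-bedding -; mud cracks +
(D) aeolian dune field — does not account for ripple marks
(E) lacustrine delta — ripple marks -; matrix-supported +; organic content high -; graded bedding -; cross-bedding +; mud cracks +
Every candidate fails on at least one observation.

none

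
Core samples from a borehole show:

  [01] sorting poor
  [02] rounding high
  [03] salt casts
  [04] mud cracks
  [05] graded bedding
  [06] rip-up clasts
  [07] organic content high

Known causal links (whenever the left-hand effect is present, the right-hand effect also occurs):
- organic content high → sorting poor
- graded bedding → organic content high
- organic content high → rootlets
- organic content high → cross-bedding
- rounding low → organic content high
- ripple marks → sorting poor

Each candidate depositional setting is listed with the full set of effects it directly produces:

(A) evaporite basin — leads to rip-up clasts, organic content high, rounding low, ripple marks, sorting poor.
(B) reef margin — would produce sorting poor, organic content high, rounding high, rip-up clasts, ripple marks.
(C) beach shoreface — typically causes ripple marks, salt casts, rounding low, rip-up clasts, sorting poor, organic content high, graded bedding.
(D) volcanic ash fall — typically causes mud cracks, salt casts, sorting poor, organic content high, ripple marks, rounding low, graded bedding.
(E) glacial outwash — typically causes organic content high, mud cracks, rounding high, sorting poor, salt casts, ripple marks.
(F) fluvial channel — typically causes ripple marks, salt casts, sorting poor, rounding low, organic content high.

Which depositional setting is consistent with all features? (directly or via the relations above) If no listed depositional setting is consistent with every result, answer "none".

none

Per-candidate check:
(A) evaporite basin — fails on rounding high, salt casts, mud cracks, graded bedding (predicts rounding low, not rounding high)
(B) reef margin — sorting poor +; rounding high +; salt casts -; mud cracks -; graded bedding -; rip-up clasts +; organic content high +
(C) beach shoreface — sorting poor +; rounding high -; salt casts +; mud cracks -; graded bedding +; rip-up clasts +; organic content high +
(D) volcanic ash fall — fails on rounding high, rip-up clasts (predicts rounding low, not rounding high)
(E) glacial outwash — does not account for graded bedding, rip-up clasts
(F) fluvial channel — fails on rounding high, mud cracks, graded bedding, rip-up clasts (predicts rounding low, not rounding high)
No candidate is consistent with all observations.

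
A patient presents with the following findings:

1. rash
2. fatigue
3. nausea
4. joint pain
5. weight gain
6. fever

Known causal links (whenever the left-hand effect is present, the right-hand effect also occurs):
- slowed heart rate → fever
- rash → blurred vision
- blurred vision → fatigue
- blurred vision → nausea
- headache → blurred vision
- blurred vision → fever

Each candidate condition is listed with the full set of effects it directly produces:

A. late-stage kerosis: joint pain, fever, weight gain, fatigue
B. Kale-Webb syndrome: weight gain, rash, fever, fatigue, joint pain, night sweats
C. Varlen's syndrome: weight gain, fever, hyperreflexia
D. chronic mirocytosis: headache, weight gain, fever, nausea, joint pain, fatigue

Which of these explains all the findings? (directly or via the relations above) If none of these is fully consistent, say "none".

For each candidate, compare predicted effects to what was observed:
(A) late-stage kerosis — rash -; fatigue +; nausea -; joint pain +; weight gain +; fever +
(B) Kale-Webb syndrome — rash +; fatigue +; nausea + (by rash → blurred vision → nausea); joint pain +; weight gain +; fever +
(C) Varlen's syndrome — rash -; fatigue -; nausea -; joint pain -; weight gain +; fever +
(D) chronic mirocytosis — rash -; fatigue +; nausea +; joint pain +; weight gain +; fever +
(B) is the only candidate with no mismatches.

B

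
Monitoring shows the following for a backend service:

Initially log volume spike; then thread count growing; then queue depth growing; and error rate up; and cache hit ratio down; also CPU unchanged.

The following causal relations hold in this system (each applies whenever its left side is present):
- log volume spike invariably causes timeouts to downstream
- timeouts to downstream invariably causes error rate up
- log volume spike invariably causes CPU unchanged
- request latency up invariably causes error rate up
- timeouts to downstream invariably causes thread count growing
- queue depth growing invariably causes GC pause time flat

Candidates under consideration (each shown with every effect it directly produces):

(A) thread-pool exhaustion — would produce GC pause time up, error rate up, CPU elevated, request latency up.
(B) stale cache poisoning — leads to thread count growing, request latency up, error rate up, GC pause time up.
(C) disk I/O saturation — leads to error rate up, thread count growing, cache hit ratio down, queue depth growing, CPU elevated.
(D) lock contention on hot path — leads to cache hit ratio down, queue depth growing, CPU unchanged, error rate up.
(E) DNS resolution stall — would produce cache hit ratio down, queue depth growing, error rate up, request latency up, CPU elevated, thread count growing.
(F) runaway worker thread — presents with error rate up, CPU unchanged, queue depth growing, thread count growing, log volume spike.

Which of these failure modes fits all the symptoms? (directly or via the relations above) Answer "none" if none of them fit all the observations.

none

For each candidate, compare predicted effects to what was observed:
(A) thread-pool exhaustion — fails on log volume spike, thread count growing, queue depth growing, cache hit ratio down, CPU unchanged (predicts CPU elevated, not CPU unchanged)
(B) stale cache poisoning — does not account for log volume spike, queue depth growing, cache hit ratio down, CPU unchanged
(C) disk I/O saturation — log volume spike NO; thread count growing yes; queue depth growing yes; error rate up yes; cache hit ratio down yes; CPU unchanged NO
(D) lock contention on hot path — log volume spike NO; thread count growing NO; queue depth growing yes; error rate up yes; cache hit ratio down yes; CPU unchanged yes
(E) DNS resolution stall — fails on log volume spike, CPU unchanged (predicts CPU elevated, not CPU unchanged)
(F) runaway worker thread — log volume spike yes; thread count growing yes; queue depth growing yes; error rate up yes; cache hit ratio down NO; CPU unchanged yes
None of the listed candidates fits everything.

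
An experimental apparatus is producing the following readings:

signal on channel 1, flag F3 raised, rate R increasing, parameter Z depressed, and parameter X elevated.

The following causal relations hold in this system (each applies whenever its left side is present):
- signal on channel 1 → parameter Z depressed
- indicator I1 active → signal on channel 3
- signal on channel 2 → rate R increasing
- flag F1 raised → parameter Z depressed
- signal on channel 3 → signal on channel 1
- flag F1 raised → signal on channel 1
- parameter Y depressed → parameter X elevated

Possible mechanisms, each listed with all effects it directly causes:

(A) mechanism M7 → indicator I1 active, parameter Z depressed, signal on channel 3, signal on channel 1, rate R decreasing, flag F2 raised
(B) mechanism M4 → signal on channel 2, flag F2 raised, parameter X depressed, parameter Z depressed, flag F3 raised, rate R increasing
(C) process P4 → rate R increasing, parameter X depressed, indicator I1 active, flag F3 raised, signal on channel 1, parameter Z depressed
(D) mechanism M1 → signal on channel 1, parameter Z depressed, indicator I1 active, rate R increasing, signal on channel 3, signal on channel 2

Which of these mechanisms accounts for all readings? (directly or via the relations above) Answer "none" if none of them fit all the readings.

none

For each candidate, compare predicted effects to what was observed:
(A) mechanism M7 — fails on flag F3 raised, rate R increasing, parameter X elevated (predicts rate R decreasing, not rate R increasing)
(B) mechanism M4 — signal on channel 1 -; flag F3 raised +; rate R increasing +; parameter Z depressed +; parameter X elevated -
(C) process P4 — signal on channel 1 +; flag F3 raised +; rate R increasing +; parameter Z depressed +; parameter X elevated -
(D) mechanism M1 — signal on channel 1 +; flag F3 raised -; rate R increasing +; parameter Z depressed +; parameter X elevated -
Every candidate fails on at least one observation.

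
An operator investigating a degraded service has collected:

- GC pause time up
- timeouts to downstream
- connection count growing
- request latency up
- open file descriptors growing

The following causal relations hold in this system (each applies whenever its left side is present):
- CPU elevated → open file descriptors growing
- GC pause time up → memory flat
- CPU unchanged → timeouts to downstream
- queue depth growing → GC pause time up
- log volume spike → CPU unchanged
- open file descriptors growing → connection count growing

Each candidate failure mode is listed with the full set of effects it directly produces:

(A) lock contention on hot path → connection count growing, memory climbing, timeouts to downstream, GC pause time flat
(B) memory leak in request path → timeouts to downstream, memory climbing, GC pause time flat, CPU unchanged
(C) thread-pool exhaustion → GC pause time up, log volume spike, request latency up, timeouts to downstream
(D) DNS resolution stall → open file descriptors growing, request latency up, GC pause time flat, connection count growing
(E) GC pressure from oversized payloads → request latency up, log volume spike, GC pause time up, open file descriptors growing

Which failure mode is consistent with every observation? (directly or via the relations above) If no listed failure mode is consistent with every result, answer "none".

E

For each candidate, compare predicted effects to what was observed:
(A) lock contention on hot path — fails on GC pause time up, request latency up, open file descriptors growing (predicts GC pause time flat, not GC pause time up)
(B) memory leak in request path — GC pause time up ✗; timeouts to downstream ✓; connection count growing ✗; request latency up ✗; open file descriptors growing ✗
(C) thread-pool exhaustion — does not account for connection count growing, open file descriptors growing
(D) DNS resolution stall — GC pause time up ✗; timeouts to downstream ✗; connection count growing ✓; request latency up ✓; open file descriptors growing ✓
(E) GC pressure from oversized payloads — accounts for every observation (timeouts to downstream by log volume spike → CPU unchanged → timeouts to downstream)
Only (E) is consistent with every observation.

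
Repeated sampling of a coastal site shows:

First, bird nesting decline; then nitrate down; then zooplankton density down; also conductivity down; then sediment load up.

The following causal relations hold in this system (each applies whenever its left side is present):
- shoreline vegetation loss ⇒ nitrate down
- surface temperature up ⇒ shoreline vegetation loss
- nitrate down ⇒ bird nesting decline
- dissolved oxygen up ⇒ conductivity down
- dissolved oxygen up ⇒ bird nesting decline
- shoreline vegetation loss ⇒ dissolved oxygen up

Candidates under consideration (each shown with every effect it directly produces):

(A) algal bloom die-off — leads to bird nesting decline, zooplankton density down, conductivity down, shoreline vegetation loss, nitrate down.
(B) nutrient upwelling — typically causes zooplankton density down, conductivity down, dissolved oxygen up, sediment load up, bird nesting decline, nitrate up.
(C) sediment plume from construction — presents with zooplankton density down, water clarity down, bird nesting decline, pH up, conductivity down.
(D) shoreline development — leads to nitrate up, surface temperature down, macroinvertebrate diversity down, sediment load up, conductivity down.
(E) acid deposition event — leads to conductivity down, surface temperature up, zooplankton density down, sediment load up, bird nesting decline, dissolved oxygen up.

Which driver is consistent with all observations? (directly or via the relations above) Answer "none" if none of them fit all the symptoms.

Per-candidate check:
(A) algal bloom die-off — bird nesting decline yes; nitrate down yes; zooplankton density down yes; conductivity down yes; sediment load up NO
(B) nutrient upwelling — bird nesting decline yes; nitrate down NO; zooplankton density down yes; conductivity down yes; sediment load up yes
(C) sediment plume from construction — does not account for nitrate down, sediment load up
(D) shoreline development — bird nesting decline NO; nitrate down NO; zooplankton density down NO; conductivity down yes; sediment load up yes
(E) acid deposition event — bird nesting decline yes; nitrate down yes (by surface temperature up → shoreline vegetation loss → nitrate down); zooplankton density down yes; conductivity down yes; sediment load up yes
(E) is the only candidate with no mismatches.

E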